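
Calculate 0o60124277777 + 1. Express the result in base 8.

The trailing 5 digits are 7 (max in base 8), so adding 1 cascades: they roll to 0 and the next digit up increments.

0o60124300000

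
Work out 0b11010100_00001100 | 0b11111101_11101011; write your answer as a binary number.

0b1111110111101111

OR bit by bit (1 where either bit is 1):
  1101010000001100
| 1111110111101011
= 1111110111101111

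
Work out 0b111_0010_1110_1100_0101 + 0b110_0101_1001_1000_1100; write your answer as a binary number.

0b11011000100001010001

Add column by column in base 2, right to left:
  1+0 = 1
  0+0 = 0
  1+1 = 0 carry 1
  0+1+1 = 0 carry 1
  0+0+1 = 1
  0+0 = 0
  1+0 = 1
  1+1 = 0 carry 1
  0+1+1 = 0 carry 1
  1+0+1 = 0 carry 1
  1+0+1 = 0 carry 1
  1+1+1 = 1 carry 1
  0+1+1 = 0 carry 1
  1+0+1 = 0 carry 1
  0+1+1 = 0 carry 1
  0+0+1 = 1
  1+0 = 1
  1+1 = 0 carry 1
  1+1+1 = 1 carry 1
  final carry 1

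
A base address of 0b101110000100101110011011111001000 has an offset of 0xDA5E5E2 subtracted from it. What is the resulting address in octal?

0o54274250746

0b101110000100101110011011111001000 = 0o56045633710 in octal.
0xDA5E5E2 = 0o1551362742 in octal.
Subtract column by column in base 8:
  0-2 → 6 (borrow)
  1-4-1 → 4 (borrow)
  7-7-1 → 7 (borrow)
  3-2-1 → 0
  3-6 → 5 (borrow)
  6-3-1 → 2
  5-1 → 4
  4-5 → 7 (borrow)
  0-5-1 → 2 (borrow)
  6-1-1 → 4
  5-0 → 5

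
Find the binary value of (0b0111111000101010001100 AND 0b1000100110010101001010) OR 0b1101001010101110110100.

0b0111111000101010001100 AND 0b1000100110010101001010 = 0b0000100000000000001000.
Then OR with 0b1101001010101110110100.

0b1101101010101110111100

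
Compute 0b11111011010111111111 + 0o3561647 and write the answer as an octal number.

0o7514646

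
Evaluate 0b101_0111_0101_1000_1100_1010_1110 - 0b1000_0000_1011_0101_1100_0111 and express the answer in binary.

0b100111101001101011011100111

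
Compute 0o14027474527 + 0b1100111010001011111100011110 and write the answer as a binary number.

0b1101101010001110011100001110101

0o14027474527 = 0b1100000010111100111100101010111 in binary.
Add column by column in base 2, right to left:
  1+0 = 1
  1+1 = 0 carry 1
  1+1+1 = 1 carry 1
  0+1+1 = 0 carry 1
  1+1+1 = 1 carry 1
  0+0+1 = 1
  1+0 = 1
  0+0 = 0
  1+1 = 0 carry 1
  0+1+1 = 0 carry 1
  0+1+1 = 0 carry 1
  1+1+1 = 1 carry 1
  1+1+1 = 1 carry 1
  1+1+1 = 1 carry 1
  1+0+1 = 0 carry 1
  0+1+1 = 0 carry 1
  0+0+1 = 1
  1+0 = 1
  1+0 = 1
  1+1 = 0 carry 1
  1+0+1 = 0 carry 1
  0+1+1 = 0 carry 1
  1+1+1 = 1 carry 1
  0+1+1 = 0 carry 1
  0+0+1 = 1
  0+0 = 0
  0+1 = 1
  0+1 = 1
  0+0 = 0
  1+0 = 1
  1+0 = 1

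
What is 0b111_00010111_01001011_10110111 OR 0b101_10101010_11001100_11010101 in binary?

0b111101111111100111111110111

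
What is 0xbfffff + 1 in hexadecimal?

0xc00000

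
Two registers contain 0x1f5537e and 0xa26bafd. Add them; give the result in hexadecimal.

Add column by column in base 16, right to left:
  e+d = b carry 1
  7+f+1 = 7 carry 1
  3+a+1 = e
  5+b = 0 carry 1
  5+6+1 = c
  f+2 = 1 carry 1
  1+a+1 = c

0xc1c0e7b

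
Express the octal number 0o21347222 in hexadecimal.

0x45CE92

Each octal digit is 3 bits: 2=010 1=001 3=011 4=100 7=111 2=010 2=010 2=010.
Group the bits into nibbles: 0100 0101 1100 1110 1001 0010 → 45CE92.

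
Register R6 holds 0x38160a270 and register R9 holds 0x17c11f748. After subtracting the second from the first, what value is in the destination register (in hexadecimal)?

Subtract column by column in base 16:
  0-8 → 8 (borrow)
  7-4-1 → 2
  2-7 → b (borrow)
  a-f-1 → a (borrow)
  0-1-1 → e (borrow)
  6-1-1 → 4
  1-c → 5 (borrow)
  8-7-1 → 0
  3-1 → 2

0x2054eab28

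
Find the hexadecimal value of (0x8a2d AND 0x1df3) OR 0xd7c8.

0xdfe9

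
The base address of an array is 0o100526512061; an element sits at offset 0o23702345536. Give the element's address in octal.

0o124431057617

Add column by column in base 8, right to left:
  1+6 = 7
  6+3 = 1 carry 1
  0+5+1 = 6
  2+5 = 7
  1+4 = 5
  5+3 = 0 carry 1
  6+2+1 = 1 carry 1
  2+0+1 = 3
  5+7 = 4 carry 1
  0+3+1 = 4
  0+2 = 2
  1+0 = 1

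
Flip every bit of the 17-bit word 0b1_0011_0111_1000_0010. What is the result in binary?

0b01100100001111101

Invert each bit: 10011011110000010 → 01100100001111101.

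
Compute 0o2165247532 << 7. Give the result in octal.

0o435251726400

7 bits is not a whole number of base-8 digits; in binary: 10001110101010100111101011010 << 7 = 100011101010101001111010110100000000.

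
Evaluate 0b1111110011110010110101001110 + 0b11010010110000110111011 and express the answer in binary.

Add column by column in base 2, right to left:
  0+1 = 1
  1+1 = 0 carry 1
  1+0+1 = 0 carry 1
  1+1+1 = 1 carry 1
  0+1+1 = 0 carry 1
  0+1+1 = 0 carry 1
  1+0+1 = 0 carry 1
  0+1+1 = 0 carry 1
  1+1+1 = 1 carry 1
  0+0+1 = 1
  1+0 = 1
  1+0 = 1
  0+0 = 0
  1+1 = 0 carry 1
  0+1+1 = 0 carry 1
  0+0+1 = 1
  1+1 = 0 carry 1
  1+0+1 = 0 carry 1
  1+0+1 = 0 carry 1
  1+1+1 = 1 carry 1
  0+0+1 = 1
  0+1 = 1
  1+1 = 0 carry 1
  1+0+1 = 0 carry 1
  1+0+1 = 0 carry 1
  1+0+1 = 0 carry 1
  1+0+1 = 0 carry 1
  1+0+1 = 0 carry 1
  final carry 1

0b10000001110001000111100001001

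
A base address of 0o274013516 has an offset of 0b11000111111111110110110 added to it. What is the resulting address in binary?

0o274013516 = 0b10111100000001011101001110 in binary.
Add column by column in base 2, right to left:
  0+0 = 0
  1+1 = 0 carry 1
  1+1+1 = 1 carry 1
  1+0+1 = 0 carry 1
  0+1+1 = 0 carry 1
  0+1+1 = 0 carry 1
  1+0+1 = 0 carry 1
  0+1+1 = 0 carry 1
  1+1+1 = 1 carry 1
  1+1+1 = 1 carry 1
  1+1+1 = 1 carry 1
  0+1+1 = 0 carry 1
  1+1+1 = 1 carry 1
  0+1+1 = 0 carry 1
  0+1+1 = 0 carry 1
  0+1+1 = 0 carry 1
  0+1+1 = 0 carry 1
  0+1+1 = 0 carry 1
  0+0+1 = 1
  0+0 = 0
  1+0 = 1
  1+1 = 0 carry 1
  1+1+1 = 1 carry 1
  1+0+1 = 0 carry 1
  0+0+1 = 1
  1+0 = 1

0b11010101000001011100000100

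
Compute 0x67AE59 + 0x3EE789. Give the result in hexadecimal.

Add column by column in base 16, right to left:
  9+9 = 2 carry 1
  5+8+1 = E
  E+7 = 5 carry 1
  A+E+1 = 9 carry 1
  7+E+1 = 6 carry 1
  6+3+1 = A

0xA695E2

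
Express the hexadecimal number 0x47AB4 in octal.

0o1075264

Expand each hex digit to 4 bits: 4=0100 7=0111 A=1010 B=1011 4=0100.
Group the bits in threes: 001 000 111 101 010 110 100 → 1075264.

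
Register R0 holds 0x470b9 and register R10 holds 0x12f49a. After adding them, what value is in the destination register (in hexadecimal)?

0x176553

Add column by column in base 16, right to left:
  9+a = 3 carry 1
  b+9+1 = 5 carry 1
  0+4+1 = 5
  7+f = 6 carry 1
  4+2+1 = 7
  0+1 = 1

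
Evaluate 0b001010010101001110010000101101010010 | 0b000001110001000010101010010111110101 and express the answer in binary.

OR bit by bit (1 where either bit is 1):
  001010010101001110010000101101010010
| 000001110001000010101010010111110101
= 001011110101001110111010111111110111

0b001011110101001110111010111111110111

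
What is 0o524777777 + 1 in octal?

0o525000000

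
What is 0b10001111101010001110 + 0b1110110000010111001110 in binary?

Add column by column in base 2, right to left:
  0+0 = 0
  1+1 = 0 carry 1
  1+1+1 = 1 carry 1
  1+1+1 = 1 carry 1
  0+0+1 = 1
  0+0 = 0
  0+1 = 1
  1+1 = 0 carry 1
  0+1+1 = 0 carry 1
  1+0+1 = 0 carry 1
  0+1+1 = 0 carry 1
  1+0+1 = 0 carry 1
  1+0+1 = 0 carry 1
  1+0+1 = 0 carry 1
  1+0+1 = 0 carry 1
  1+0+1 = 0 carry 1
  0+1+1 = 0 carry 1
  0+1+1 = 0 carry 1
  0+0+1 = 1
  1+1 = 0 carry 1
  0+1+1 = 0 carry 1
  0+1+1 = 0 carry 1
  final carry 1

0b10001000000000001011100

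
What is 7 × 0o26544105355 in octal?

0o236674746173

Multiply each base-8 digit by 7, carrying:
  5×7 = 35 → write 3 carry 4
  5×7+4 = 39 → write 7 carry 4
  3×7+4 = 25 → write 1 carry 3
  5×7+3 = 38 → write 6 carry 4
  0×7+4 = 4 → write 4
  1×7 = 7 → write 7
  4×7 = 28 → write 4 carry 3
  4×7+3 = 31 → write 7 carry 3
  5×7+3 = 38 → write 6 carry 4
  6×7+4 = 46 → write 6 carry 5
  2×7+5 = 19 → write 3 carry 2
  remaining carry: 2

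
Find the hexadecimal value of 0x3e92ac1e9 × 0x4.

0xfa4ab07a4

Multiply each base-16 digit by 4, carrying:
  9×4 = 36 → write 4 carry 2
  e×4+2 = 58 → write a carry 3
  1×4+3 = 7 → write 7
  c×4 = 48 → write 0 carry 3
  a×4+3 = 43 → write b carry 2
  2×4+2 = 10 → write a
  9×4 = 36 → write 4 carry 2
  e×4+2 = 58 → write a carry 3
  3×4+3 = 15 → write f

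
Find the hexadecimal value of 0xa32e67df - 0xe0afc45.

0x95236b9a

Subtract column by column in base 16:
  f-5 → a
  d-4 → 9
  7-c → b (borrow)
  6-f-1 → 6 (borrow)
  e-a-1 → 3
  2-0 → 2
  3-e → 5 (borrow)
  a-0-1 → 9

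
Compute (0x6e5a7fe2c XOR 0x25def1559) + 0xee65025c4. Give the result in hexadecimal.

First 0x6e5a7fe2c XOR 0x25def1559 = 0x4b848eb75.
Add column by column in base 16, right to left:
  5+4 = 9
  7+c = 3 carry 1
  b+5+1 = 1 carry 1
  e+2+1 = 1 carry 1
  8+0+1 = 9
  4+5 = 9
  8+6 = e
  b+e = 9 carry 1
  4+e+1 = 3 carry 1
  final carry 1

0x139e991139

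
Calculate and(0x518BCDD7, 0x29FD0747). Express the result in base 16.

AND each hex digit independently (no carries):
  5&2=0, 1&9=1, 8&F=8, B&D=9, C&0=0, D&7=5, D&4=4, 7&7=7

0x01890547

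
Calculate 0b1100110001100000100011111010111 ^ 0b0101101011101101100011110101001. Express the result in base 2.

0b1001011010001101000000001111110

XOR bit by bit (1 where the bits differ):
  1100110001100000100011111010111
^ 0101101011101101100011110101001
= 1001011010001101000000001111110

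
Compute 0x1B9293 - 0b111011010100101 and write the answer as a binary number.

0b110110001101111101110

0x1B9293 = 0b110111001001010010011 in binary.
Subtract column by column in base 2:
  1-1 → 0
  1-0 → 1
  0-1 → 1 (borrow)
  0-0-1 → 1 (borrow)
  1-0-1 → 0
  0-1 → 1 (borrow)
  0-0-1 → 1 (borrow)
  1-1-1 → 1 (borrow)
  0-0-1 → 1 (borrow)
  1-1-1 → 1 (borrow)
  0-1-1 → 0 (borrow)
  0-0-1 → 1 (borrow)
  1-1-1 → 1 (borrow)
  0-1-1 → 0 (borrow)
  0-1-1 → 0 (borrow)
  1-0-1 → 0
  1-0 → 1
  1-0 → 1
  0-0 → 0
  1-0 → 1
  1-0 → 1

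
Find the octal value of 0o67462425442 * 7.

0o605141626756

Multiply each base-8 digit by 7, carrying:
  2×7 = 14 → write 6 carry 1
  4×7+1 = 29 → write 5 carry 3
  4×7+3 = 31 → write 7 carry 3
  5×7+3 = 38 → write 6 carry 4
  2×7+4 = 18 → write 2 carry 2
  4×7+2 = 30 → write 6 carry 3
  2×7+3 = 17 → write 1 carry 2
  6×7+2 = 44 → write 4 carry 5
  4×7+5 = 33 → write 1 carry 4
  7×7+4 = 53 → write 5 carry 6
  6×7+6 = 48 → write 0 carry 6
  remaining carry: 6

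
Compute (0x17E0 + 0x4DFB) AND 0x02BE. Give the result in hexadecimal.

0x9A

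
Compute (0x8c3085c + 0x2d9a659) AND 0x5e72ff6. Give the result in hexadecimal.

0x1842eb4

Add column by column in base 16, right to left:
  c+9 = 5 carry 1
  5+5+1 = b
  8+6 = e
  0+a = a
  3+9 = c
  c+d = 9 carry 1
  8+2+1 = b
Sum = 0xb9caeb5; now AND with 0x5e72ff6:
  b&5=1, 9&e=8, c&7=4, a&2=2, e&f=e, b&f=b, 5&6=4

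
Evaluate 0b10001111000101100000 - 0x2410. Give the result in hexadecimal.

0b10001111000101100000 = 0x8F160 in hexadecimal.
Subtract column by column in base 16:
  0-0 → 0
  6-1 → 5
  1-4 → D (borrow)
  F-2-1 → C
  8-0 → 8

0x8CD50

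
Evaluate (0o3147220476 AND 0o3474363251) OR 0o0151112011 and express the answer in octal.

0o3147220476 AND 0o3474363251 = 0o3044220050.
Then OR with 0o0151112011.

0o3155332051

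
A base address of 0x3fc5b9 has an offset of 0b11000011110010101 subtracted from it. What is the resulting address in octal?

0o17437044

0x3fc5b9 = 0o17742671 in octal.
0b11000011110010101 = 0o303625 in octal.
Subtract column by column in base 8:
  1-5 → 4 (borrow)
  7-2-1 → 4
  6-6 → 0
  2-3 → 7 (borrow)
  4-0-1 → 3
  7-3 → 4
  7-0 → 7
  1-0 → 1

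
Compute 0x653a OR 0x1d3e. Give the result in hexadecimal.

OR each hex digit independently (no carries):
  6|1=7, 5|d=d, 3|3=3, a|e=e

0x7d3e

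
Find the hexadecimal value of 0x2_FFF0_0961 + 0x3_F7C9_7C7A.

0x6F7B985DB

Add column by column in base 16, right to left:
  1+A = B
  6+7 = D
  9+C = 5 carry 1
  0+7+1 = 8
  0+9 = 9
  F+C = B carry 1
  F+7+1 = 7 carry 1
  F+F+1 = F carry 1
  2+3+1 = 6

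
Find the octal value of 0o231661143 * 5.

0o1401165757

Multiply each base-8 digit by 5, carrying:
  3×5 = 15 → write 7 carry 1
  4×5+1 = 21 → write 5 carry 2
  1×5+2 = 7 → write 7
  1×5 = 5 → write 5
  6×5 = 30 → write 6 carry 3
  6×5+3 = 33 → write 1 carry 4
  1×5+4 = 9 → write 1 carry 1
  3×5+1 = 16 → write 0 carry 2
  2×5+2 = 12 → write 4 carry 1
  remaining carry: 1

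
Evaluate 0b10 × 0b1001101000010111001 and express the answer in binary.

0b10011010000101110010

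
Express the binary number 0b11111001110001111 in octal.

0o371617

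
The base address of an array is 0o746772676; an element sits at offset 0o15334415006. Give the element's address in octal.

Add column by column in base 8, right to left:
  6+6 = 4 carry 1
  7+0+1 = 0 carry 1
  6+0+1 = 7
  2+5 = 7
  7+1 = 0 carry 1
  7+4+1 = 4 carry 1
  6+4+1 = 3 carry 1
  4+3+1 = 0 carry 1
  7+3+1 = 3 carry 1
  0+5+1 = 6
  0+1 = 1

0o16303407704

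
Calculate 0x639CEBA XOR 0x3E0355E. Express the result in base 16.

0x5D9FBE4

XOR each hex digit independently (no carries):
  6^3=5, 3^E=D, 9^0=9, C^3=F, E^5=B, B^5=E, A^E=4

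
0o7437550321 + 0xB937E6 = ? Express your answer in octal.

0xB937E6 = 0o56233746 in octal.
Add column by column in base 8, right to left:
  1+6 = 7
  2+4 = 6
  3+7 = 2 carry 1
  0+3+1 = 4
  5+3 = 0 carry 1
  5+2+1 = 0 carry 1
  7+6+1 = 6 carry 1
  3+5+1 = 1 carry 1
  4+0+1 = 5
  7+0 = 7

0o7516004267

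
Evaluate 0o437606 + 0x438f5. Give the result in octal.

0o1474173

0x438f5 = 0o1034365 in octal.
Add column by column in base 8, right to left:
  6+5 = 3 carry 1
  0+6+1 = 7
  6+3 = 1 carry 1
  7+4+1 = 4 carry 1
  3+3+1 = 7
  4+0 = 4
  0+1 = 1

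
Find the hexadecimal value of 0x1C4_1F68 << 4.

Shifting left by 4 bits = 1 hex digit: append 1 zero.

0x1C41F680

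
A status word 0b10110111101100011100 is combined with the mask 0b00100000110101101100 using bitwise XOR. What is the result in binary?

0b10010111011001110000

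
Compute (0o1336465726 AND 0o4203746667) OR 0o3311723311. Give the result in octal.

0o1336465726 AND 0o4203746667 = 0o0202444626.
Then OR with 0o3311723311.

0o3313767737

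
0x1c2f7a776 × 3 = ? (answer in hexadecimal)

0x548e6f662

Multiply each base-16 digit by 3, carrying:
  6×3 = 18 → write 2 carry 1
  7×3+1 = 22 → write 6 carry 1
  7×3+1 = 22 → write 6 carry 1
  a×3+1 = 31 → write f carry 1
  7×3+1 = 22 → write 6 carry 1
  f×3+1 = 46 → write e carry 2
  2×3+2 = 8 → write 8
  c×3 = 36 → write 4 carry 2
  1×3+2 = 5 → write 5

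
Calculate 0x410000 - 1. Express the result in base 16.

The trailing 4 digits are 0, so subtracting 1 borrows through: they become F and the next digit up decrements.

0x40FFFF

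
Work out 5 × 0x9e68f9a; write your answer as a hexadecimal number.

0x3180ce02

Multiply each base-16 digit by 5, carrying:
  a×5 = 50 → write 2 carry 3
  9×5+3 = 48 → write 0 carry 3
  f×5+3 = 78 → write e carry 4
  8×5+4 = 44 → write c carry 2
  6×5+2 = 32 → write 0 carry 2
  e×5+2 = 72 → write 8 carry 4
  9×5+4 = 49 → write 1 carry 3
  remaining carry: 3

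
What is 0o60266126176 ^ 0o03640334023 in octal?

XOR each oct digit independently (no carries):
  6^0=6, 0^3=3, 2^6=4, 6^4=2, 6^0=6, 1^3=2, 2^3=1, 6^4=2, 1^0=1, 7^2=5, 6^3=5

0o63426212155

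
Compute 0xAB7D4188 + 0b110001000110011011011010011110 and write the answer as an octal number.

0o33445574046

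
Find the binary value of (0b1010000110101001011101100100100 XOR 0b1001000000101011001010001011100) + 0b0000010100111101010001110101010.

0b11011010111111101001100100010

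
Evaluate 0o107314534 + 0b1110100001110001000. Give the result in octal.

0o111156344

0b1110100001110001000 = 0o1641610 in octal.
Add column by column in base 8, right to left:
  4+0 = 4
  3+1 = 4
  5+6 = 3 carry 1
  4+1+1 = 6
  1+4 = 5
  3+6 = 1 carry 1
  7+1+1 = 1 carry 1
  0+0+1 = 1
  1+0 = 1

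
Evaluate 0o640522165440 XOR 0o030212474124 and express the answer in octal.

0o670730511564

XOR each oct digit independently (no carries):
  6^0=6, 4^3=7, 0^0=0, 5^2=7, 2^1=3, 2^2=0, 1^4=5, 6^7=1, 5^4=1, 4^1=5, 4^2=6, 0^4=4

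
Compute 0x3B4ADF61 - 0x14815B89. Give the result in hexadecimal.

0x26C983D8

Subtract column by column in base 16:
  1-9 → 8 (borrow)
  6-8-1 → D (borrow)
  F-B-1 → 3
  D-5 → 8
  A-1 → 9
  4-8 → C (borrow)
  B-4-1 → 6
  3-1 → 2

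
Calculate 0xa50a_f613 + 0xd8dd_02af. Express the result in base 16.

0x17de7f8c2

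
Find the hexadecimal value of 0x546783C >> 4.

Shifting right by 4 bits = 1 hex digit: drop the last 1.

0x546783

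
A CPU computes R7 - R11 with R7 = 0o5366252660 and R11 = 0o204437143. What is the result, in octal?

0o5161613515

Subtract column by column in base 8:
  0-3 → 5 (borrow)
  6-4-1 → 1
  6-1 → 5
  2-7 → 3 (borrow)
  5-3-1 → 1
  2-4 → 6 (borrow)
  6-4-1 → 1
  6-0 → 6
  3-2 → 1
  5-0 → 5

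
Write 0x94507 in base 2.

Expand each hex digit to 4 bits: 9=1001 4=0100 5=0101 0=0000 7=0111.

0b10010100010100000111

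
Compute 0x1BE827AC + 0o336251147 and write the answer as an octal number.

0o3730275023

0x1BE827AC = 0o3372023654 in octal.
Add column by column in base 8, right to left:
  4+7 = 3 carry 1
  5+4+1 = 2 carry 1
  6+1+1 = 0 carry 1
  3+1+1 = 5
  2+5 = 7
  0+2 = 2
  2+6 = 0 carry 1
  7+3+1 = 3 carry 1
  3+3+1 = 7
  3+0 = 3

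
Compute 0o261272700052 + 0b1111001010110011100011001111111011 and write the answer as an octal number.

0b1111001010110011100011001111111011 = 0o171263431773 in octal.
Add column by column in base 8, right to left:
  2+3 = 5
  5+7 = 4 carry 1
  0+7+1 = 0 carry 1
  0+1+1 = 2
  0+3 = 3
  7+4 = 3 carry 1
  2+3+1 = 6
  7+6 = 5 carry 1
  2+2+1 = 5
  1+1 = 2
  6+7 = 5 carry 1
  2+1+1 = 4

0o452556332045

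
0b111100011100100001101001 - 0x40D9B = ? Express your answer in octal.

0b111100011100100001101001 = 0o74344151 in octal.
0x40D9B = 0o1006633 in octal.
Subtract column by column in base 8:
  1-3 → 6 (borrow)
  5-3-1 → 1
  1-6 → 3 (borrow)
  4-6-1 → 5 (borrow)
  4-0-1 → 3
  3-0 → 3
  4-1 → 3
  7-0 → 7

0o73335316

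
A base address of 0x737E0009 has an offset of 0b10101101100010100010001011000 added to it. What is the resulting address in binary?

0x737E0009 = 0b1110011011111100000000000001001 in binary.
Add column by column in base 2, right to left:
  1+0 = 1
  0+0 = 0
  0+0 = 0
  1+1 = 0 carry 1
  0+1+1 = 0 carry 1
  0+0+1 = 1
  0+1 = 1
  0+0 = 0
  0+0 = 0
  0+0 = 0
  0+1 = 1
  0+0 = 0
  0+0 = 0
  0+0 = 0
  0+1 = 1
  0+0 = 0
  0+1 = 1
  1+0 = 1
  1+0 = 1
  1+0 = 1
  1+1 = 0 carry 1
  1+1+1 = 1 carry 1
  1+0+1 = 0 carry 1
  0+1+1 = 0 carry 1
  1+1+1 = 1 carry 1
  1+0+1 = 0 carry 1
  0+1+1 = 0 carry 1
  0+0+1 = 1
  1+1 = 0 carry 1
  1+0+1 = 0 carry 1
  1+0+1 = 0 carry 1
  final carry 1

0b10001001001011110100010001100001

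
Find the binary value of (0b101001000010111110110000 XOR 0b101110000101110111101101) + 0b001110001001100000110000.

0b10101010000101010001101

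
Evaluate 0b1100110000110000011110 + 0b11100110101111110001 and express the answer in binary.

0b10000010111100000001111

Add column by column in base 2, right to left:
  0+1 = 1
  1+0 = 1
  1+0 = 1
  1+0 = 1
  1+1 = 0 carry 1
  0+1+1 = 0 carry 1
  0+1+1 = 0 carry 1
  0+1+1 = 0 carry 1
  0+1+1 = 0 carry 1
  0+1+1 = 0 carry 1
  1+0+1 = 0 carry 1
  1+1+1 = 1 carry 1
  0+0+1 = 1
  0+1 = 1
  0+1 = 1
  0+0 = 0
  1+0 = 1
  1+1 = 0 carry 1
  0+1+1 = 0 carry 1
  0+1+1 = 0 carry 1
  1+0+1 = 0 carry 1
  1+0+1 = 0 carry 1
  final carry 1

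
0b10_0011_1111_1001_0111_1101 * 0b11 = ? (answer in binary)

0b11010111110110001110111

Multiply each base-2 digit by 3, carrying:
  1×3 = 3 → write 1 carry 1
  0×3+1 = 1 → write 1
  1×3 = 3 → write 1 carry 1
  1×3+1 = 4 → write 0 carry 2
  1×3+2 = 5 → write 1 carry 2
  1×3+2 = 5 → write 1 carry 2
  1×3+2 = 5 → write 1 carry 2
  0×3+2 = 2 → write 0 carry 1
  1×3+1 = 4 → write 0 carry 2
  0×3+2 = 2 → write 0 carry 1
  0×3+1 = 1 → write 1
  1×3 = 3 → write 1 carry 1
  1×3+1 = 4 → write 0 carry 2
  1×3+2 = 5 → write 1 carry 2
  1×3+2 = 5 → write 1 carry 2
  1×3+2 = 5 → write 1 carry 2
  1×3+2 = 5 → write 1 carry 2
  1×3+2 = 5 → write 1 carry 2
  0×3+2 = 2 → write 0 carry 1
  0×3+1 = 1 → write 1
  0×3 = 0 → write 0
  1×3 = 3 → write 1 carry 1
  remaining carry: 1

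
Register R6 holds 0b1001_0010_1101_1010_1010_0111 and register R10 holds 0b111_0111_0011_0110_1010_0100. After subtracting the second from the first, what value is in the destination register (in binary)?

Subtract column by column in base 2:
  1-0 → 1
  1-0 → 1
  1-1 → 0
  0-0 → 0
  0-0 → 0
  1-1 → 0
  0-0 → 0
  1-1 → 0
  0-0 → 0
  1-1 → 0
  0-1 → 1 (borrow)
  1-0-1 → 0
  1-1 → 0
  0-1 → 1 (borrow)
  1-0-1 → 0
  1-0 → 1
  0-1 → 1 (borrow)
  1-1-1 → 1 (borrow)
  0-1-1 → 0 (borrow)
  0-0-1 → 1 (borrow)
  1-1-1 → 1 (borrow)
  0-1-1 → 0 (borrow)
  0-1-1 → 0 (borrow)
  1-0-1 → 0

0b110111010010000000011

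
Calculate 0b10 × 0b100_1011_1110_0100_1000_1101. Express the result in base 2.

Multiply each base-2 digit by 2, carrying:
  1×2 = 2 → write 0 carry 1
  0×2+1 = 1 → write 1
  1×2 = 2 → write 0 carry 1
  1×2+1 = 3 → write 1 carry 1
  0×2+1 = 1 → write 1
  0×2 = 0 → write 0
  0×2 = 0 → write 0
  1×2 = 2 → write 0 carry 1
  0×2+1 = 1 → write 1
  0×2 = 0 → write 0
  1×2 = 2 → write 0 carry 1
  0×2+1 = 1 → write 1
  0×2 = 0 → write 0
  1×2 = 2 → write 0 carry 1
  1×2+1 = 3 → write 1 carry 1
  1×2+1 = 3 → write 1 carry 1
  1×2+1 = 3 → write 1 carry 1
  1×2+1 = 3 → write 1 carry 1
  0×2+1 = 1 → write 1
  1×2 = 2 → write 0 carry 1
  0×2+1 = 1 → write 1
  0×2 = 0 → write 0
  1×2 = 2 → write 0 carry 1
  remaining carry: 1

0b100101111100100100011010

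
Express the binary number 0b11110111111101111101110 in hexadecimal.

0x7bfbee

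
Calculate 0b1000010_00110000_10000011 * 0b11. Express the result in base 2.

0b110001101001000110001001

Multiply each base-2 digit by 3, carrying:
  1×3 = 3 → write 1 carry 1
  1×3+1 = 4 → write 0 carry 2
  0×3+2 = 2 → write 0 carry 1
  0×3+1 = 1 → write 1
  0×3 = 0 → write 0
  0×3 = 0 → write 0
  0×3 = 0 → write 0
  1×3 = 3 → write 1 carry 1
  0×3+1 = 1 → write 1
  0×3 = 0 → write 0
  0×3 = 0 → write 0
  0×3 = 0 → write 0
  1×3 = 3 → write 1 carry 1
  1×3+1 = 4 → write 0 carry 2
  0×3+2 = 2 → write 0 carry 1
  0×3+1 = 1 → write 1
  0×3 = 0 → write 0
  1×3 = 3 → write 1 carry 1
  0×3+1 = 1 → write 1
  0×3 = 0 → write 0
  0×3 = 0 → write 0
  0×3 = 0 → write 0
  1×3 = 3 → write 1 carry 1
  remaining carry: 1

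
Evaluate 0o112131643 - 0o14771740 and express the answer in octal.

Subtract column by column in base 8:
  3-0 → 3
  4-4 → 0
  6-7 → 7 (borrow)
  1-1-1 → 7 (borrow)
  3-7-1 → 3 (borrow)
  1-7-1 → 1 (borrow)
  2-4-1 → 5 (borrow)
  1-1-1 → 7 (borrow)
  1-0-1 → 0

0o75137703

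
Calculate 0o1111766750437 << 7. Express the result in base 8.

7 bits is not a whole number of base-8 digits; in binary: 1001001001111110110111101000100011111 << 7 = 10010010011111101101111010001000111110000000.

0o222375572107600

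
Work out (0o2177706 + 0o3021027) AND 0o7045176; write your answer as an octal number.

Add column by column in base 8, right to left:
  6+7 = 5 carry 1
  0+2+1 = 3
  7+0 = 7
  7+1 = 0 carry 1
  7+2+1 = 2 carry 1
  1+0+1 = 2
  2+3 = 5
Sum = 0o5220735; now AND with 0o7045176:
  5&7=5, 2&0=0, 2&4=0, 0&5=0, 7&1=1, 3&7=3, 5&6=4

0o5000134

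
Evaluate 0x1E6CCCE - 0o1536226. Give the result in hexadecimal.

0x1E01038

0o1536226 = 0x6BC96 in hexadecimal.
Subtract column by column in base 16:
  E-6 → 8
  C-9 → 3
  C-C → 0
  C-B → 1
  6-6 → 0
  E-0 → E
  1-0 → 1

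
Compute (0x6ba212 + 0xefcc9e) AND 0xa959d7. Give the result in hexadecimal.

0x94890

Add column by column in base 16, right to left:
  2+e = 0 carry 1
  1+9+1 = b
  2+c = e
  a+c = 6 carry 1
  b+f+1 = b carry 1
  6+e+1 = 5 carry 1
  final carry 1
Sum = 0x15b6eb0; now AND with 0xa959d7:
  1&0=0, 5&a=0, b&9=9, 6&5=4, e&9=8, b&d=9, 0&7=0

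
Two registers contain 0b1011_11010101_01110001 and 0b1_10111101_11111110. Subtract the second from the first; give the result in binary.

0b10100001011101110011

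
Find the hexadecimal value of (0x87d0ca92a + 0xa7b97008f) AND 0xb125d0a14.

Add column by column in base 16, right to left:
  a+f = 9 carry 1
  2+8+1 = b
  9+0 = 9
  a+0 = a
  c+7 = 3 carry 1
  0+9+1 = a
  d+b = 8 carry 1
  7+7+1 = f
  8+a = 2 carry 1
  final carry 1
Sum = 0x12f8a3a9b9; now AND with 0xb125d0a14:
  1&0=0, 2&b=2, f&1=1, 8&2=0, a&5=0, 3&d=1, a&0=0, 9&a=8, b&1=1, 9&4=0

0x210010810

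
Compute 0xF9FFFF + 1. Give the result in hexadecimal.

0xFA0000

The trailing 4 digits are F (max in base 16), so adding 1 cascades: they roll to 0 and the next digit up increments.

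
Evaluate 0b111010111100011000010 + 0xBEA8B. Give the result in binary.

0b1010010110001101001101

0xBEA8B = 0b10111110101010001011 in binary.
Add column by column in base 2, right to left:
  0+1 = 1
  1+1 = 0 carry 1
  0+0+1 = 1
  0+1 = 1
  0+0 = 0
  0+0 = 0
  1+0 = 1
  1+1 = 0 carry 1
  0+0+1 = 1
  0+1 = 1
  0+0 = 0
  1+1 = 0 carry 1
  1+0+1 = 0 carry 1
  1+1+1 = 1 carry 1
  1+1+1 = 1 carry 1
  0+1+1 = 0 carry 1
  1+1+1 = 1 carry 1
  0+1+1 = 0 carry 1
  1+0+1 = 0 carry 1
  1+1+1 = 1 carry 1
  1+0+1 = 0 carry 1
  final carry 1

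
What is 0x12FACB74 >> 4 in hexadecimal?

Shifting right by 4 bits = 1 hex digit: drop the last 1.

0x12FACB7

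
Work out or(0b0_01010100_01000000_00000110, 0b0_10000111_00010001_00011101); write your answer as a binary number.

0b0110101110101000100011111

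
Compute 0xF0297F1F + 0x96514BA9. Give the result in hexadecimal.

0x1867ACAC8

Add column by column in base 16, right to left:
  F+9 = 8 carry 1
  1+A+1 = C
  F+B = A carry 1
  7+4+1 = C
  9+1 = A
  2+5 = 7
  0+6 = 6
  F+9 = 8 carry 1
  final carry 1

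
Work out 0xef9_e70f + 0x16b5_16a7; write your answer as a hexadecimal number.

0x25aefdb6

Add column by column in base 16, right to left:
  f+7 = 6 carry 1
  0+a+1 = b
  7+6 = d
  e+1 = f
  9+5 = e
  f+b = a carry 1
  e+6+1 = 5 carry 1
  0+1+1 = 2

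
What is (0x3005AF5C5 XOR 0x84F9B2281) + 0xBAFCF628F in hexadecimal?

First 0x3005AF5C5 XOR 0x84F9B2281 = 0xB4FC1D744.
Add column by column in base 16, right to left:
  4+F = 3 carry 1
  4+8+1 = D
  7+2 = 9
  D+6 = 3 carry 1
  1+F+1 = 1 carry 1
  C+C+1 = 9 carry 1
  F+F+1 = F carry 1
  4+A+1 = F
  B+B = 6 carry 1
  final carry 1

0x16FF9139D3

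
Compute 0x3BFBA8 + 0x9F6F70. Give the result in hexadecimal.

0xDB6B18

Add column by column in base 16, right to left:
  8+0 = 8
  A+7 = 1 carry 1
  B+F+1 = B carry 1
  F+6+1 = 6 carry 1
  B+F+1 = B carry 1
  3+9+1 = D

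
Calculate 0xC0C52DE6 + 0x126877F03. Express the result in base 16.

0x1E74CACE9

Add column by column in base 16, right to left:
  6+3 = 9
  E+0 = E
  D+F = C carry 1
  2+7+1 = A
  5+7 = C
  C+8 = 4 carry 1
  0+6+1 = 7
  C+2 = E
  0+1 = 1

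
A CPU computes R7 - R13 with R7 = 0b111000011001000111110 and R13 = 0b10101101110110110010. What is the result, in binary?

Subtract column by column in base 2:
  0-0 → 0
  1-1 → 0
  1-0 → 1
  1-0 → 1
  1-1 → 0
  1-1 → 0
  0-0 → 0
  0-1 → 1 (borrow)
  0-1-1 → 0 (borrow)
  1-0-1 → 0
  0-1 → 1 (borrow)
  0-1-1 → 0 (borrow)
  1-1-1 → 1 (borrow)
  1-0-1 → 0
  0-1 → 1 (borrow)
  0-1-1 → 0 (borrow)
  0-0-1 → 1 (borrow)
  0-1-1 → 0 (borrow)
  1-0-1 → 0
  1-1 → 0
  1-0 → 1

0b100010101010010001100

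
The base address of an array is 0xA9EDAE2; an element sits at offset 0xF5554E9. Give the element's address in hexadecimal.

0x19F42FCB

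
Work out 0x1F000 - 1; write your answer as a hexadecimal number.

0x1EFFF

The trailing 3 digits are 0, so subtracting 1 borrows through: they become F and the next digit up decrements.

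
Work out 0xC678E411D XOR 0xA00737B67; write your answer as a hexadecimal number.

0x667FD3A7A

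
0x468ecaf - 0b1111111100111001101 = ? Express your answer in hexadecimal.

0b1111111100111001101 = 0x7f9cd in hexadecimal.
Subtract column by column in base 16:
  f-d → 2
  a-c → e (borrow)
  c-9-1 → 2
  e-f → f (borrow)
  8-7-1 → 0
  6-0 → 6
  4-0 → 4

0x460f2e2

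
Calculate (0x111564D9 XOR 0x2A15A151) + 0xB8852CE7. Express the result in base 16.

0xF385F26F

First 0x111564D9 XOR 0x2A15A151 = 0x3B00C588.
Add column by column in base 16, right to left:
  8+7 = F
  8+E = 6 carry 1
  5+C+1 = 2 carry 1
  C+2+1 = F
  0+5 = 5
  0+8 = 8
  B+8 = 3 carry 1
  3+B+1 = F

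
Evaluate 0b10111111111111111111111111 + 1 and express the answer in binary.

The trailing 24 digits are 1 (max in base 2), so adding 1 cascades: they roll to 0 and the next digit up increments.

0b11000000000000000000000000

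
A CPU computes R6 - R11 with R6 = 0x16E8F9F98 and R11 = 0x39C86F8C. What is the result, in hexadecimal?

0x134C7300C

Subtract column by column in base 16:
  8-C → C (borrow)
  9-8-1 → 0
  F-F → 0
  9-6 → 3
  F-8 → 7
  8-C → C (borrow)
  E-9-1 → 4
  6-3 → 3
  1-0 → 1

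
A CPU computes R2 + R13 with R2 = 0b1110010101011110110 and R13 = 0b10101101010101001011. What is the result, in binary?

0b100100000000001000001

Add column by column in base 2, right to left:
  0+1 = 1
  1+1 = 0 carry 1
  1+0+1 = 0 carry 1
  0+1+1 = 0 carry 1
  1+0+1 = 0 carry 1
  1+0+1 = 0 carry 1
  1+1+1 = 1 carry 1
  1+0+1 = 0 carry 1
  0+1+1 = 0 carry 1
  1+0+1 = 0 carry 1
  0+1+1 = 0 carry 1
  1+0+1 = 0 carry 1
  0+1+1 = 0 carry 1
  1+0+1 = 0 carry 1
  0+1+1 = 0 carry 1
  0+1+1 = 0 carry 1
  1+0+1 = 0 carry 1
  1+1+1 = 1 carry 1
  1+0+1 = 0 carry 1
  0+1+1 = 0 carry 1
  final carry 1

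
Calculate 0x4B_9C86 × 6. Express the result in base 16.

0x1C5AB24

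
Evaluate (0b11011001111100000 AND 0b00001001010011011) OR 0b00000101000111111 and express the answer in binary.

0b11011001111100000 AND 0b00001001010011011 = 0b00001001010000000.
Then OR with 0b00000101000111111.

0b1101010111111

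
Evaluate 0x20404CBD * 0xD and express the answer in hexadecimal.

Multiply each base-16 digit by 13, carrying:
  D×13 = 169 → write 9 carry 10
  B×13+10 = 153 → write 9 carry 9
  C×13+9 = 165 → write 5 carry 10
  4×13+10 = 62 → write E carry 3
  0×13+3 = 3 → write 3
  4×13 = 52 → write 4 carry 3
  0×13+3 = 3 → write 3
  2×13 = 26 → write A carry 1
  remaining carry: 1

0x1A343E599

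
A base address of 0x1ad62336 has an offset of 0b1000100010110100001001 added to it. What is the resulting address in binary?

0x1ad62336 = 0b11010110101100010001100110110 in binary.
Add column by column in base 2, right to left:
  0+1 = 1
  1+0 = 1
  1+0 = 1
  0+1 = 1
  1+0 = 1
  1+0 = 1
  0+0 = 0
  0+0 = 0
  1+1 = 0 carry 1
  1+0+1 = 0 carry 1
  0+1+1 = 0 carry 1
  0+1+1 = 0 carry 1
  0+0+1 = 1
  1+1 = 0 carry 1
  0+0+1 = 1
  0+0 = 0
  0+0 = 0
  1+1 = 0 carry 1
  1+0+1 = 0 carry 1
  0+0+1 = 1
  1+0 = 1
  0+1 = 1
  1+0 = 1
  1+0 = 1
  0+0 = 0
  1+0 = 1
  0+0 = 0
  1+0 = 1
  1+0 = 1

0b11010111110000101000000111111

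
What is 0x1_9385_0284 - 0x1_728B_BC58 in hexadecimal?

0x20F9462C

Subtract column by column in base 16:
  4-8 → C (borrow)
  8-5-1 → 2
  2-C → 6 (borrow)
  0-B-1 → 4 (borrow)
  5-B-1 → 9 (borrow)
  8-8-1 → F (borrow)
  3-2-1 → 0
  9-7 → 2
  1-1 → 0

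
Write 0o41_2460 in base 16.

Each octal digit is 3 bits: 4=100 1=001 2=010 4=100 6=110 0=000.
Group the bits into nibbles: 0010 0001 0101 0011 0000 → 21530.

0x21530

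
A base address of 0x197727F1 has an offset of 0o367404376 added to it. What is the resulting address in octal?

0o3525230357

0x197727F1 = 0o3135623761 in octal.
Add column by column in base 8, right to left:
  1+6 = 7
  6+7 = 5 carry 1
  7+3+1 = 3 carry 1
  3+4+1 = 0 carry 1
  2+0+1 = 3
  6+4 = 2 carry 1
  5+7+1 = 5 carry 1
  3+6+1 = 2 carry 1
  1+3+1 = 5
  3+0 = 3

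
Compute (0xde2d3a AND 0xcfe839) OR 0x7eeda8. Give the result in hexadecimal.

0xfeedb8

0xde2d3a AND 0xcfe839 = 0xce2838.
Then OR with 0x7eeda8.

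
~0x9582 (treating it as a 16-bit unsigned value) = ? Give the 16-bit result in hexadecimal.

Each hex digit d becomes f−d:
  9→6, 5→a, 8→7, 2→d

0x6a7d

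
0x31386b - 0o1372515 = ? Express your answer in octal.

0o12641436

0x31386b = 0o14234153 in octal.
Subtract column by column in base 8:
  3-5 → 6 (borrow)
  5-1-1 → 3
  1-5 → 4 (borrow)
  4-2-1 → 1
  3-7 → 4 (borrow)
  2-3-1 → 6 (borrow)
  4-1-1 → 2
  1-0 → 1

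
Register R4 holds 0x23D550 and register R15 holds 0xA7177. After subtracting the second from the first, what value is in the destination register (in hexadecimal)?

Subtract column by column in base 16:
  0-7 → 9 (borrow)
  5-7-1 → D (borrow)
  5-1-1 → 3
  D-7 → 6
  3-A → 9 (borrow)
  2-0-1 → 1

0x1963D9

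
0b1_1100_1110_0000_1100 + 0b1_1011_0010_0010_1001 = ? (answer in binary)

Add column by column in base 2, right to left:
  0+1 = 1
  0+0 = 0
  1+0 = 1
  1+1 = 0 carry 1
  0+0+1 = 1
  0+1 = 1
  0+0 = 0
  0+0 = 0
  0+0 = 0
  1+1 = 0 carry 1
  1+0+1 = 0 carry 1
  1+0+1 = 0 carry 1
  0+1+1 = 0 carry 1
  0+1+1 = 0 carry 1
  1+0+1 = 0 carry 1
  1+1+1 = 1 carry 1
  1+1+1 = 1 carry 1
  final carry 1

0b111000000000110101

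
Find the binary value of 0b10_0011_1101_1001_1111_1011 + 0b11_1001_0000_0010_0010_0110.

Add column by column in base 2, right to left:
  1+0 = 1
  1+1 = 0 carry 1
  0+1+1 = 0 carry 1
  1+0+1 = 0 carry 1
  1+0+1 = 0 carry 1
  1+1+1 = 1 carry 1
  1+0+1 = 0 carry 1
  1+0+1 = 0 carry 1
  1+0+1 = 0 carry 1
  0+1+1 = 0 carry 1
  0+0+1 = 1
  1+0 = 1
  1+0 = 1
  0+0 = 0
  1+0 = 1
  1+0 = 1
  1+1 = 0 carry 1
  1+0+1 = 0 carry 1
  0+0+1 = 1
  0+1 = 1
  0+1 = 1
  1+1 = 0 carry 1
  final carry 1

0b10111001101110000100001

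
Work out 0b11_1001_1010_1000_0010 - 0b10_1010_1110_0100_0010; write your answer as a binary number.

0b1110110001000000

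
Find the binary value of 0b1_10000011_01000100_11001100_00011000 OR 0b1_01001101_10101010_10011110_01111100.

0b111001111111011101101111001111100

OR bit by bit (1 where either bit is 1):
  110000011010001001100110000011000
| 101001101101010101001111001111100
= 111001111111011101101111001111100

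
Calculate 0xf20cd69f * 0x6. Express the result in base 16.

Multiply each base-16 digit by 6, carrying:
  f×6 = 90 → write a carry 5
  9×6+5 = 59 → write b carry 3
  6×6+3 = 39 → write 7 carry 2
  d×6+2 = 80 → write 0 carry 5
  c×6+5 = 77 → write d carry 4
  0×6+4 = 4 → write 4
  2×6 = 12 → write c
  f×6 = 90 → write a carry 5
  remaining carry: 5

0x5ac4d07ba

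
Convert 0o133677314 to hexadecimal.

Each octal digit is 3 bits: 1=001 3=011 3=011 6=110 7=111 7=111 3=011 1=001 4=100.
Group the bits into nibbles: 0001 0110 1111 0111 1110 1100 1100 → 16f7ecc.

0x16f7ecc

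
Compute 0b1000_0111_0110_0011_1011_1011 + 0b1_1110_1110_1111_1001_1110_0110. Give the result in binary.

Add column by column in base 2, right to left:
  1+0 = 1
  1+1 = 0 carry 1
  0+1+1 = 0 carry 1
  1+0+1 = 0 carry 1
  1+0+1 = 0 carry 1
  1+1+1 = 1 carry 1
  0+1+1 = 0 carry 1
  1+1+1 = 1 carry 1
  1+1+1 = 1 carry 1
  1+0+1 = 0 carry 1
  0+0+1 = 1
  0+1 = 1
  0+1 = 1
  1+1 = 0 carry 1
  1+1+1 = 1 carry 1
  0+1+1 = 0 carry 1
  1+0+1 = 0 carry 1
  1+1+1 = 1 carry 1
  1+1+1 = 1 carry 1
  0+1+1 = 0 carry 1
  0+0+1 = 1
  0+1 = 1
  0+1 = 1
  1+1 = 0 carry 1
  0+1+1 = 0 carry 1
  final carry 1

0b10011101100101110110100001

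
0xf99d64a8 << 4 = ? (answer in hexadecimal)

Shifting left by 4 bits = 1 hex digit: append 1 zero.

0xf99d64a80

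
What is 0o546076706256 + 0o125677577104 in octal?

0o673776505362

Add column by column in base 8, right to left:
  6+4 = 2 carry 1
  5+0+1 = 6
  2+1 = 3
  6+7 = 5 carry 1
  0+7+1 = 0 carry 1
  7+5+1 = 5 carry 1
  6+7+1 = 6 carry 1
  7+7+1 = 7 carry 1
  0+6+1 = 7
  6+5 = 3 carry 1
  4+2+1 = 7
  5+1 = 6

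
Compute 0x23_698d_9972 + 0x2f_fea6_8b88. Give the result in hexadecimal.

0x53683424fa

Add column by column in base 16, right to left:
  2+8 = a
  7+8 = f
  9+b = 4 carry 1
  9+8+1 = 2 carry 1
  d+6+1 = 4 carry 1
  8+a+1 = 3 carry 1
  9+e+1 = 8 carry 1
  6+f+1 = 6 carry 1
  3+f+1 = 3 carry 1
  2+2+1 = 5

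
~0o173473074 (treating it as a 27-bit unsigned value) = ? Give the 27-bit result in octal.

Each oct digit d becomes 7−d:
  1→6, 7→0, 3→4, 4→3, 7→0, 3→4, 0→7, 7→0, 4→3

0o604304703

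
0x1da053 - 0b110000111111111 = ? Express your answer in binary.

0x1da053 = 0b111011010000001010011 in binary.
Subtract column by column in base 2:
  1-1 → 0
  1-1 → 0
  0-1 → 1 (borrow)
  0-1-1 → 0 (borrow)
  1-1-1 → 1 (borrow)
  0-1-1 → 0 (borrow)
  1-1-1 → 1 (borrow)
  0-1-1 → 0 (borrow)
  0-1-1 → 0 (borrow)
  0-0-1 → 1 (borrow)
  0-0-1 → 1 (borrow)
  0-0-1 → 1 (borrow)
  0-0-1 → 1 (borrow)
  1-1-1 → 1 (borrow)
  0-1-1 → 0 (borrow)
  1-0-1 → 0
  1-0 → 1
  0-0 → 0
  1-0 → 1
  1-0 → 1
  1-0 → 1

0b111010011111001010100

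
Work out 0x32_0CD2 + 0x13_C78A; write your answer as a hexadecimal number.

Add column by column in base 16, right to left:
  2+A = C
  D+8 = 5 carry 1
  C+7+1 = 4 carry 1
  0+C+1 = D
  2+3 = 5
  3+1 = 4

0x45D45C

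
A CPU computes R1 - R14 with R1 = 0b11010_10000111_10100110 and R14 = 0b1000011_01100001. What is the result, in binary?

0b110100100010001000101

Subtract column by column in base 2:
  0-1 → 1 (borrow)
  1-0-1 → 0
  1-0 → 1
  0-0 → 0
  0-0 → 0
  1-1 → 0
  0-1 → 1 (borrow)
  1-0-1 → 0
  1-1 → 0
  1-1 → 0
  1-0 → 1
  0-0 → 0
  0-0 → 0
  0-0 → 0
  0-1 → 1 (borrow)
  1-0-1 → 0
  0-0 → 0
  1-0 → 1
  0-0 → 0
  1-0 → 1
  1-0 → 1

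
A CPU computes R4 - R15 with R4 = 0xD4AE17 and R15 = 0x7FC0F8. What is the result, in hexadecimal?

Subtract column by column in base 16:
  7-8 → F (borrow)
  1-F-1 → 1 (borrow)
  E-0-1 → D
  A-C → E (borrow)
  4-F-1 → 4 (borrow)
  D-7-1 → 5

0x54ED1F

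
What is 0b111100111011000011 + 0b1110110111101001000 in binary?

0b10110011111000001011

Add column by column in base 2, right to left:
  1+0 = 1
  1+0 = 1
  0+0 = 0
  0+1 = 1
  0+0 = 0
  0+0 = 0
  1+1 = 0 carry 1
  1+0+1 = 0 carry 1
  0+1+1 = 0 carry 1
  1+1+1 = 1 carry 1
  1+1+1 = 1 carry 1
  1+1+1 = 1 carry 1
  0+0+1 = 1
  0+1 = 1
  1+1 = 0 carry 1
  1+0+1 = 0 carry 1
  1+1+1 = 1 carry 1
  1+1+1 = 1 carry 1
  0+1+1 = 0 carry 1
  final carry 1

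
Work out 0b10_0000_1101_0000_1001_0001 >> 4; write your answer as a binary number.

0b100000110100001001

Right shift by 4: drop the 4 least-significant bits.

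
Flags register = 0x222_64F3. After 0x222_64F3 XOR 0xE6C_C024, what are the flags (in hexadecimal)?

XOR each hex digit independently (no carries):
  2^E=C, 2^6=4, 2^C=E, 6^C=A, 4^0=4, F^2=D, 3^4=7

0xC4EA4D7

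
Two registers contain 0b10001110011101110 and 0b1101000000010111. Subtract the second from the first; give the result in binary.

Subtract column by column in base 2:
  0-1 → 1 (borrow)
  1-1-1 → 1 (borrow)
  1-1-1 → 1 (borrow)
  1-0-1 → 0
  0-1 → 1 (borrow)
  1-0-1 → 0
  1-0 → 1
  1-0 → 1
  0-0 → 0
  0-0 → 0
  1-0 → 1
  1-0 → 1
  1-1 → 0
  0-0 → 0
  0-1 → 1 (borrow)
  0-1-1 → 0 (borrow)
  1-0-1 → 0

0b100110011010111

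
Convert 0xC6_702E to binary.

Expand each hex digit to 4 bits: C=1100 6=0110 7=0111 0=0000 2=0010 E=1110.

0b110001100111000000101110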